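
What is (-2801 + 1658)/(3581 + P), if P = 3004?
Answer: -381/2195 ≈ -0.17358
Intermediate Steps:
(-2801 + 1658)/(3581 + P) = (-2801 + 1658)/(3581 + 3004) = -1143/6585 = -1143*1/6585 = -381/2195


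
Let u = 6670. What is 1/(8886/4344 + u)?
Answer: 724/4830561 ≈ 0.00014988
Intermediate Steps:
1/(8886/4344 + u) = 1/(8886/4344 + 6670) = 1/(8886*(1/4344) + 6670) = 1/(1481/724 + 6670) = 1/(4830561/724) = 724/4830561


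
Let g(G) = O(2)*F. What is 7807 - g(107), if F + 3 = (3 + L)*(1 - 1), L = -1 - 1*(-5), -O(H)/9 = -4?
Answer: 7915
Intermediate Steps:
O(H) = 36 (O(H) = -9*(-4) = 36)
L = 4 (L = -1 + 5 = 4)
F = -3 (F = -3 + (3 + 4)*(1 - 1) = -3 + 7*0 = -3 + 0 = -3)
g(G) = -108 (g(G) = 36*(-3) = -108)
7807 - g(107) = 7807 - 1*(-108) = 7807 + 108 = 7915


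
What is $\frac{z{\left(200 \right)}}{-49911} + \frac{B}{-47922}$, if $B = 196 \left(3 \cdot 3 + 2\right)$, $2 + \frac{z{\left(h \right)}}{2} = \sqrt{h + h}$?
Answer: $- \frac{371882}{8135493} \approx -0.045711$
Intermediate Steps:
$z{\left(h \right)} = -4 + 2 \sqrt{2} \sqrt{h}$ ($z{\left(h \right)} = -4 + 2 \sqrt{h + h} = -4 + 2 \sqrt{2 h} = -4 + 2 \sqrt{2} \sqrt{h}$)
$B = 2156$ ($B = 196 \left(9 + 2\right) = 196 \cdot 11 = 2156$)
$\frac{z{\left(200 \right)}}{-49911} + \frac{B}{-47922} = \frac{-4 + 2 \sqrt{2} \sqrt{200}}{-49911} + \frac{2156}{-47922} = \left(-4 + 2 \sqrt{2} \cdot 10 \sqrt{2}\right) \left(- \frac{1}{49911}\right) + 2156 \left(- \frac{1}{47922}\right) = \left(-4 + 40\right) \left(- \frac{1}{49911}\right) - \frac{22}{489} = 36 \left(- \frac{1}{49911}\right) - \frac{22}{489} = - \frac{12}{16637} - \frac{22}{489} = - \frac{371882}{8135493}$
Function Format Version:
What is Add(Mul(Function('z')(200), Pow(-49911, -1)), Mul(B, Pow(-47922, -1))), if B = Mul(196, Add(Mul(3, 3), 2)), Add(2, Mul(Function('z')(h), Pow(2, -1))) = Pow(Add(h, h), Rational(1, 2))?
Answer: Rational(-371882, 8135493) ≈ -0.045711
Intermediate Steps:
Function('z')(h) = Add(-4, Mul(2, Pow(2, Rational(1, 2)), Pow(h, Rational(1, 2)))) (Function('z')(h) = Add(-4, Mul(2, Pow(Add(h, h), Rational(1, 2)))) = Add(-4, Mul(2, Pow(Mul(2, h), Rational(1, 2)))) = Add(-4, Mul(2, Mul(Pow(2, Rational(1, 2)), Pow(h, Rational(1, 2))))) = Add(-4, Mul(2, Pow(2, Rational(1, 2)), Pow(h, Rational(1, 2)))))
B = 2156 (B = Mul(196, Add(9, 2)) = Mul(196, 11) = 2156)
Add(Mul(Function('z')(200), Pow(-49911, -1)), Mul(B, Pow(-47922, -1))) = Add(Mul(Add(-4, Mul(2, Pow(2, Rational(1, 2)), Pow(200, Rational(1, 2)))), Pow(-49911, -1)), Mul(2156, Pow(-47922, -1))) = Add(Mul(Add(-4, Mul(2, Pow(2, Rational(1, 2)), Mul(10, Pow(2, Rational(1, 2))))), Rational(-1, 49911)), Mul(2156, Rational(-1, 47922))) = Add(Mul(Add(-4, 40), Rational(-1, 49911)), Rational(-22, 489)) = Add(Mul(36, Rational(-1, 49911)), Rational(-22, 489)) = Add(Rational(-12, 16637), Rational(-22, 489)) = Rational(-371882, 8135493)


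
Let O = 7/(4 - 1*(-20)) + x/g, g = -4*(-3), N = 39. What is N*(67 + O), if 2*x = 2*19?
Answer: 21489/8 ≈ 2686.1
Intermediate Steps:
x = 19 (x = (2*19)/2 = (½)*38 = 19)
g = 12
O = 15/8 (O = 7/(4 - 1*(-20)) + 19/12 = 7/(4 + 20) + 19*(1/12) = 7/24 + 19/12 = 15/8 ≈ 1.8750)
N*(67 + O) = 39*(67 + 15/8) = 39*(551/8) = 21489/8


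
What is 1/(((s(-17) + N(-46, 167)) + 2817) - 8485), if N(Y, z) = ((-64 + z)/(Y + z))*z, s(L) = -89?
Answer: -121/679396 ≈ -0.00017810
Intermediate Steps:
N(Y, z) = z*(-64 + z)/(Y + z) (N(Y, z) = ((-64 + z)/(Y + z))*z = z*(-64 + z)/(Y + z))
1/(((s(-17) + N(-46, 167)) + 2817) - 8485) = 1/(((-89 + 167*(-64 + 167)/(-46 + 167)) + 2817) - 8485) = 1/(((-89 + 167*103/121) + 2817) - 8485) = 1/(((-89 + 167*(1/121)*103) + 2817) - 8485) = 1/(((-89 + 17201/121) + 2817) - 8485) = 1/((6432/121 + 2817) - 8485) = 1/(347289/121 - 8485) = 1/(-679396/121) = -121/679396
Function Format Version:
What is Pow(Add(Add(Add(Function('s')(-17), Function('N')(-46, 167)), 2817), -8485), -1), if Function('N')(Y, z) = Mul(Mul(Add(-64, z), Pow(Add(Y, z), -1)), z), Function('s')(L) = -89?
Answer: Rational(-121, 679396) ≈ -0.00017810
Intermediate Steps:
Function('N')(Y, z) = Mul(z, Pow(Add(Y, z), -1), Add(-64, z)) (Function('N')(Y, z) = Mul(Mul(Pow(Add(Y, z), -1), Add(-64, z)), z) = Mul(z, Pow(Add(Y, z), -1), Add(-64, z)))
Pow(Add(Add(Add(Function('s')(-17), Function('N')(-46, 167)), 2817), -8485), -1) = Pow(Add(Add(Add(-89, Mul(167, Pow(Add(-46, 167), -1), Add(-64, 167))), 2817), -8485), -1) = Pow(Add(Add(Add(-89, Mul(167, Pow(121, -1), 103)), 2817), -8485), -1) = Pow(Add(Add(Add(-89, Mul(167, Rational(1, 121), 103)), 2817), -8485), -1) = Pow(Add(Add(Add(-89, Rational(17201, 121)), 2817), -8485), -1) = Pow(Add(Add(Rational(6432, 121), 2817), -8485), -1) = Pow(Add(Rational(347289, 121), -8485), -1) = Pow(Rational(-679396, 121), -1) = Rational(-121, 679396)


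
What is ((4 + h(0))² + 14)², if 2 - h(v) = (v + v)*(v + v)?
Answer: 2500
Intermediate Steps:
h(v) = 2 - 4*v² (h(v) = 2 - (v + v)*(v + v) = 2 - 2*v*2*v = 2 - 4*v²)
((4 + h(0))² + 14)² = ((4 + (2 - 4*0²))² + 14)² = ((4 + (2 - 4*0))² + 14)² = ((4 + (2 + 0))² + 14)² = ((4 + 2)² + 14)² = (6² + 14)² = (36 + 14)² = 50² = 2500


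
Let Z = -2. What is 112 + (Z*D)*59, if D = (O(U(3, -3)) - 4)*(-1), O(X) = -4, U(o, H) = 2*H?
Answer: -832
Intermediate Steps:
D = 8 (D = (-4 - 4)*(-1) = -8*(-1) = 8)
112 + (Z*D)*59 = 112 - 2*8*59 = 112 - 16*59 = 112 - 944 = -832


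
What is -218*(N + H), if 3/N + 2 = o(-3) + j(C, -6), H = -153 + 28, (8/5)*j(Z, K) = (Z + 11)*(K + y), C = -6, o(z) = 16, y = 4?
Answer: 842134/31 ≈ 27166.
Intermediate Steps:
j(Z, K) = 5*(4 + K)*(11 + Z)/8 (j(Z, K) = 5*((Z + 11)*(K + 4))/8 = 5*((11 + Z)*(4 + K))/8 = 5*((4 + K)*(11 + Z))/8 = 5*(4 + K)*(11 + Z)/8)
H = -125
N = 12/31 (N = 3/(-2 + (16 + (55/2 + (5/2)*(-6) + (55/8)*(-6) + (5/8)*(-6)*(-6)))) = 3/(-2 + (16 + (55/2 - 15 - 165/4 + 45/2))) = 3/(-2 + (16 - 25/4)) = 3/(-2 + 39/4) = 3/(31/4) = 3*(4/31) = 12/31 ≈ 0.38710)
-218*(N + H) = -218*(12/31 - 125) = -218*(-3863/31) = 842134/31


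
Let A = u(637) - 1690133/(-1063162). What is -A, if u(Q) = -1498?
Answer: 1590926543/1063162 ≈ 1496.4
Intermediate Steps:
A = -1590926543/1063162 (A = -1498 - 1690133/(-1063162) = -1498 - 1690133*(-1/1063162) = -1498 + 1690133/1063162 = -1590926543/1063162 ≈ -1496.4)
-A = -1*(-1590926543/1063162) = 1590926543/1063162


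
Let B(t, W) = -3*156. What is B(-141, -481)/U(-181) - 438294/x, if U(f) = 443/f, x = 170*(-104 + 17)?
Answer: 14186231/64235 ≈ 220.85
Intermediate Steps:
x = -14790 (x = 170*(-87) = -14790)
B(t, W) = -468
B(-141, -481)/U(-181) - 438294/x = -468/(443/(-181)) - 438294/(-14790) = -468/(443*(-1/181)) - 438294*(-1/14790) = -468/(-443/181) + 4297/145 = -468*(-181/443) + 4297/145 = 84708/443 + 4297/145 = 14186231/64235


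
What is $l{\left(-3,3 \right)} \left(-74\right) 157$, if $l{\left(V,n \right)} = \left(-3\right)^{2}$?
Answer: $-104562$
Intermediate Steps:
$l{\left(V,n \right)} = 9$
$l{\left(-3,3 \right)} \left(-74\right) 157 = 9 \left(-74\right) 157 = \left(-666\right) 157 = -104562$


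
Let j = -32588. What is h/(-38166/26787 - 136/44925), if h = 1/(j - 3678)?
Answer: 401135325/20771358535604 ≈ 1.9312e-5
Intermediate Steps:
h = -1/36266 (h = 1/(-32588 - 3678) = 1/(-36266) = -1/36266 ≈ -2.7574e-5)
h/(-38166/26787 - 136/44925) = -1/(36266*(-38166/26787 - 136/44925)) = -1/(36266*(-38166*1/26787 - 136*1/44925)) = -1/(36266*(-12722/8929 - 136/44925)) = -1/(36266*(-572750194/401135325)) = -1/36266*(-401135325/572750194) = 401135325/20771358535604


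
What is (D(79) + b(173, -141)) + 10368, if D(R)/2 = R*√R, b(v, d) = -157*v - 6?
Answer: -16799 + 158*√79 ≈ -15395.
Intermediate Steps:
b(v, d) = -6 - 157*v
D(R) = 2*R^(3/2) (D(R) = 2*(R*√R) = 2*R^(3/2))
(D(79) + b(173, -141)) + 10368 = (2*79^(3/2) + (-6 - 157*173)) + 10368 = (2*(79*√79) + (-6 - 27161)) + 10368 = (158*√79 - 27167) + 10368 = (-27167 + 158*√79) + 10368 = -16799 + 158*√79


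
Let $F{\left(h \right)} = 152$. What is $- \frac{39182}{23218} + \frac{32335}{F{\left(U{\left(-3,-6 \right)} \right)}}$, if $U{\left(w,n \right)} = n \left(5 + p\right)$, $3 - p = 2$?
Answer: $\frac{1507689}{7144} \approx 211.04$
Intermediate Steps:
$p = 1$ ($p = 3 - 2 = 1$)
$U{\left(w,n \right)} = 6 n$ ($U{\left(w,n \right)} = n \left(5 + 1\right) = n 6 = 6 n$)
$- \frac{39182}{23218} + \frac{32335}{F{\left(U{\left(-3,-6 \right)} \right)}} = - \frac{39182}{23218} + \frac{32335}{152} = \left(-39182\right) \frac{1}{23218} + 32335 \cdot \frac{1}{152} = - \frac{1507}{893} + \frac{32335}{152} = \frac{1507689}{7144}$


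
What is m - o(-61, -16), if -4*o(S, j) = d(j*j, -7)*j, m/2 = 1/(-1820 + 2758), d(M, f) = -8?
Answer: 15009/469 ≈ 32.002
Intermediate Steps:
m = 1/469 (m = 2/(-1820 + 2758) = 2/938 = 2*(1/938) = 1/469 ≈ 0.0021322)
o(S, j) = 2*j (o(S, j) = -(-2)*j = 2*j)
m - o(-61, -16) = 1/469 - 2*(-16) = 1/469 - 1*(-32) = 1/469 + 32 = 15009/469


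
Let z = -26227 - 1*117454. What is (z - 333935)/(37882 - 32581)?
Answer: -477616/5301 ≈ -90.099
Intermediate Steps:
z = -143681 (z = -26227 - 117454 = -143681)
(z - 333935)/(37882 - 32581) = (-143681 - 333935)/(37882 - 32581) = -477616/5301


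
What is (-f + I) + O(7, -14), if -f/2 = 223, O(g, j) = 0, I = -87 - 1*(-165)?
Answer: 524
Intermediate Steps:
I = 78 (I = -87 + 165 = 78)
f = -446 (f = -2*223 = -446)
(-f + I) + O(7, -14) = (-1*(-446) + 78) + 0 = (446 + 78) + 0 = 524 + 0 = 524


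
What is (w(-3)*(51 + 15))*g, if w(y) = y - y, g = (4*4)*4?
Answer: 0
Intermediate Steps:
g = 64 (g = 16*4 = 64)
w(y) = 0
(w(-3)*(51 + 15))*g = (0*(51 + 15))*64 = (0*66)*64 = 0*64 = 0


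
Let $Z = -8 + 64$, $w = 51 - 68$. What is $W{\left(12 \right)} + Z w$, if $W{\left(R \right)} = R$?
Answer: $-940$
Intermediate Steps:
$w = -17$
$Z = 56$
$W{\left(12 \right)} + Z w = 12 + 56 \left(-17\right) = 12 - 952 = -940$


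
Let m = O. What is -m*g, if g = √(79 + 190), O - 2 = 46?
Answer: -48*√269 ≈ -787.26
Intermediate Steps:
O = 48 (O = 2 + 46 = 48)
g = √269 ≈ 16.401
m = 48
-m*g = -48*√269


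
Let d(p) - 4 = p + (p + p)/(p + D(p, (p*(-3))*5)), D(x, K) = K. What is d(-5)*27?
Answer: -216/7 ≈ -30.857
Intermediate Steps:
d(p) = 27/7 + p (d(p) = 4 + (p + (p + p)/(p + (p*(-3))*5)) = 4 + (p + (2*p)/(p - 3*p*5)) = 4 + (p + (2*p)/(p - 15*p)) = 4 + (p + (2*p)/((-14*p))) = 4 + (p + (2*p)*(-1/(14*p))) = 4 + (p - 1/7) = 4 + (-1/7 + p) = 27/7 + p)
d(-5)*27 = (27/7 - 5)*27 = -8/7*27 = -216/7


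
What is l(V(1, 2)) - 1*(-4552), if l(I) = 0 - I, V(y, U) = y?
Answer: 4551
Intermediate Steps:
l(I) = -I
l(V(1, 2)) - 1*(-4552) = -1*1 - 1*(-4552) = -1 + 4552 = 4551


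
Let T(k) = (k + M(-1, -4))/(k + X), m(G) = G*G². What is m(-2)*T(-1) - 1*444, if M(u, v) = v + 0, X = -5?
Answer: -1352/3 ≈ -450.67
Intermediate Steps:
M(u, v) = v
m(G) = G³
T(k) = (-4 + k)/(-5 + k) (T(k) = (k - 4)/(k - 5) = (-4 + k)/(-5 + k))
m(-2)*T(-1) - 1*444 = (-2)³*((-4 - 1)/(-5 - 1)) - 1*444 = -8*(-5)/(-6) - 444 = -(-4)*(-5)/3 - 444 = -8*⅚ - 444 = -20/3 - 444 = -1352/3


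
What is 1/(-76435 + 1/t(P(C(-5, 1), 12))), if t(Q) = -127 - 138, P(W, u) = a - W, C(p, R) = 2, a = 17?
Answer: -265/20255276 ≈ -1.3083e-5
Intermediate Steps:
P(W, u) = 17 - W
t(Q) = -265
1/(-76435 + 1/t(P(C(-5, 1), 12))) = 1/(-76435 + 1/(-265)) = 1/(-76435 - 1/265) = 1/(-20255276/265) = -265/20255276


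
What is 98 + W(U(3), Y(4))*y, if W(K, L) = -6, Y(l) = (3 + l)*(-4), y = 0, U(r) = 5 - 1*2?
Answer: 98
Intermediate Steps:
U(r) = 3 (U(r) = 5 - 2 = 3)
Y(l) = -12 - 4*l
98 + W(U(3), Y(4))*y = 98 - 6*0 = 98 + 0 = 98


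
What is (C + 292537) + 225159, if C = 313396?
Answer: 831092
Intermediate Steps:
(C + 292537) + 225159 = (313396 + 292537) + 225159 = 605933 + 225159 = 831092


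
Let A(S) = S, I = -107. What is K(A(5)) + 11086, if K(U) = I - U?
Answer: 10974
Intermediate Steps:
K(U) = -107 - U
K(A(5)) + 11086 = (-107 - 1*5) + 11086 = (-107 - 5) + 11086 = -112 + 11086 = 10974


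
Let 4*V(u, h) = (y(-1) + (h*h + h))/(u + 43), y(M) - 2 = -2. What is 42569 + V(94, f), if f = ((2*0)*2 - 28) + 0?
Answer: 5832142/137 ≈ 42570.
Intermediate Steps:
y(M) = 0 (y(M) = 2 - 2 = 0)
f = -28 (f = (0*2 - 28) + 0 = (0 - 28) + 0 = -28 + 0 = -28)
V(u, h) = (h + h**2)/(4*(43 + u)) (V(u, h) = ((0 + (h*h + h))/(u + 43))/4 = ((0 + (h**2 + h))/(43 + u))/4 = ((0 + (h + h**2))/(43 + u))/4 = ((h + h**2)/(43 + u))/4 = (h + h**2)/(4*(43 + u)))
42569 + V(94, f) = 42569 + (1/4)*(-28)*(1 - 28)/(43 + 94) = 42569 + (1/4)*(-28)*(-27)/137 = 42569 + (1/4)*(-28)*(1/137)*(-27) = 42569 + 189/137 = 5832142/137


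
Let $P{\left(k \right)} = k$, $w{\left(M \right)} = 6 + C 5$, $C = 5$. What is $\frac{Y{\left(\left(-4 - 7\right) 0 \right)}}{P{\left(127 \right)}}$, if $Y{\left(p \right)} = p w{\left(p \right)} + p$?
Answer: $0$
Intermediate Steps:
$w{\left(M \right)} = 31$ ($w{\left(M \right)} = 6 + 5 \cdot 5 = 6 + 25 = 31$)
$Y{\left(p \right)} = 32 p$ ($Y{\left(p \right)} = p 31 + p = 31 p + p = 32 p$)
$\frac{Y{\left(\left(-4 - 7\right) 0 \right)}}{P{\left(127 \right)}} = \frac{32 \left(-4 - 7\right) 0}{127} = 32 \left(\left(-11\right) 0\right) \frac{1}{127} = 32 \cdot 0 \cdot \frac{1}{127} = 0 \cdot \frac{1}{127} = 0$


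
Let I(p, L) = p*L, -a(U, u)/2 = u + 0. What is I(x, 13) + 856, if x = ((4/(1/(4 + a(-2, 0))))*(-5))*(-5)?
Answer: 6056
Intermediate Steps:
a(U, u) = -2*u (a(U, u) = -2*(u + 0) = -2*u)
x = 400 (x = ((4/(1/(4 - 2*0)))*(-5))*(-5) = ((4/(1/(4 + 0)))*(-5))*(-5) = ((4/(1/4))*(-5))*(-5) = ((4/(¼))*(-5))*(-5) = ((4*4)*(-5))*(-5) = (16*(-5))*(-5) = -80*(-5) = 400)
I(p, L) = L*p
I(x, 13) + 856 = 13*400 + 856 = 5200 + 856 = 6056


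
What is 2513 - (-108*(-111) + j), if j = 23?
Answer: -9498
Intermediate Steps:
2513 - (-108*(-111) + j) = 2513 - (-108*(-111) + 23) = 2513 - (11988 + 23) = 2513 - 1*12011 = 2513 - 12011 = -9498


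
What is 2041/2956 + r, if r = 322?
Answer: 953873/2956 ≈ 322.69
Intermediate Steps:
2041/2956 + r = 2041/2956 + 322 = 953873/2956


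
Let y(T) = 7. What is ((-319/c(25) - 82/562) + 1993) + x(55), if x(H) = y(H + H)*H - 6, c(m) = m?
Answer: 16572636/7025 ≈ 2359.1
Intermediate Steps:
x(H) = -6 + 7*H (x(H) = 7*H - 6 = -6 + 7*H)
((-319/c(25) - 82/562) + 1993) + x(55) = ((-319/25 - 82/562) + 1993) + (-6 + 7*55) = ((-319*1/25 - 82*1/562) + 1993) + (-6 + 385) = ((-319/25 - 41/281) + 1993) + 379 = (-90664/7025 + 1993) + 379 = 13910161/7025 + 379 = 16572636/7025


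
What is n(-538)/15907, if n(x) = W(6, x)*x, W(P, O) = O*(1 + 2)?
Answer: 868332/15907 ≈ 54.588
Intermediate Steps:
W(P, O) = 3*O (W(P, O) = O*3 = 3*O)
n(x) = 3*x² (n(x) = (3*x)*x = 3*x²)
n(-538)/15907 = (3*(-538)²)/15907 = (3*289444)*(1/15907) = 868332*(1/15907) = 868332/15907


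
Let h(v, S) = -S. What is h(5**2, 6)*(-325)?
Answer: 1950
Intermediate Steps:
h(5**2, 6)*(-325) = -1*6*(-325) = -6*(-325) = 1950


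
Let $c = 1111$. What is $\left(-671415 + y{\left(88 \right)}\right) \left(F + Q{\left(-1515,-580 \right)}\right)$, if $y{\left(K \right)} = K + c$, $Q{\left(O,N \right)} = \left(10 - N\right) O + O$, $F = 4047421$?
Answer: $-2112558364096$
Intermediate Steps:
$Q{\left(O,N \right)} = O + O \left(10 - N\right)$ ($Q{\left(O,N \right)} = O \left(10 - N\right) + O = O + O \left(10 - N\right)$)
$y{\left(K \right)} = 1111 + K$ ($y{\left(K \right)} = K + 1111 = 1111 + K$)
$\left(-671415 + y{\left(88 \right)}\right) \left(F + Q{\left(-1515,-580 \right)}\right) = \left(-671415 + \left(1111 + 88\right)\right) \left(4047421 - 1515 \left(11 - -580\right)\right) = \left(-671415 + 1199\right) \left(4047421 - 1515 \left(11 + 580\right)\right) = - 670216 \left(4047421 - 895365\right) = \left(-670216\right) 3152056 = -2112558364096$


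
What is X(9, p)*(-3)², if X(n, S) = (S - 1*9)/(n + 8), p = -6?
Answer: -135/17 ≈ -7.9412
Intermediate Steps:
X(n, S) = (-9 + S)/(8 + n) (X(n, S) = (S - 9)/(8 + n) = (-9 + S)/(8 + n))
X(9, p)*(-3)² = ((-9 - 6)/(8 + 9))*(-3)² = (-15/17)*9 = ((1/17)*(-15))*9 = -15/17*9 = -135/17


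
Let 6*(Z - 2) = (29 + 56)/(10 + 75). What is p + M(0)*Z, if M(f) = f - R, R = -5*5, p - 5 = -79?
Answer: -119/6 ≈ -19.833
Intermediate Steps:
p = -74 (p = 5 - 79 = -74)
R = -25
Z = 13/6 (Z = 2 + ((29 + 56)/(10 + 75))/6 = 2 + (85/85)/6 = 2 + (85*(1/85))/6 = 2 + (⅙)*1 = 2 + ⅙ = 13/6 ≈ 2.1667)
M(f) = 25 + f (M(f) = f - 1*(-25) = f + 25 = 25 + f)
p + M(0)*Z = -74 + (25 + 0)*(13/6) = -74 + 25*(13/6) = -74 + 325/6 = -119/6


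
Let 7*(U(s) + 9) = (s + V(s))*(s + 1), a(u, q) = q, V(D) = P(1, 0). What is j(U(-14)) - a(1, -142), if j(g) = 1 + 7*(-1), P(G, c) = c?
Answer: 136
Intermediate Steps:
V(D) = 0
U(s) = -9 + s*(1 + s)/7 (U(s) = -9 + ((s + 0)*(s + 1))/7 = -9 + (s*(1 + s))/7 = -9 + s*(1 + s)/7)
j(g) = -6 (j(g) = 1 - 7 = -6)
j(U(-14)) - a(1, -142) = -6 - 1*(-142) = -6 + 142 = 136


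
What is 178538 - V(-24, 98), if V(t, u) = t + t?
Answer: 178586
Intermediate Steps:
V(t, u) = 2*t
178538 - V(-24, 98) = 178538 - 2*(-24) = 178538 - 1*(-48) = 178538 + 48 = 178586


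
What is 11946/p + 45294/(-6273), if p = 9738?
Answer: -2260097/377077 ≈ -5.9937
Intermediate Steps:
11946/p + 45294/(-6273) = 11946/9738 + 45294/(-6273) = 11946*(1/9738) + 45294*(-1/6273) = 1991/1623 - 15098/2091 = -2260097/377077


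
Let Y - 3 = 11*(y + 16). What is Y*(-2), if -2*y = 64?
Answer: 346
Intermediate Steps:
y = -32 (y = -½*64 = -32)
Y = -173 (Y = 3 + 11*(-32 + 16) = 3 + 11*(-16) = 3 - 176 = -173)
Y*(-2) = -173*(-2) = 346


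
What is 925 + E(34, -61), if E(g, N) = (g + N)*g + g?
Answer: 41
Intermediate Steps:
E(g, N) = g + g*(N + g) (E(g, N) = (N + g)*g + g = g*(N + g) + g = g + g*(N + g))
925 + E(34, -61) = 925 + 34*(1 - 61 + 34) = 925 + 34*(-26) = 925 - 884 = 41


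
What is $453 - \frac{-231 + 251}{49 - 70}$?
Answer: $\frac{9533}{21} \approx 453.95$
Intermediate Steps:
$453 - \frac{-231 + 251}{49 - 70} = 453 - \frac{20}{-21} = 453 - 20 \left(- \frac{1}{21}\right) = 453 - - \frac{20}{21} = 453 + \frac{20}{21} = \frac{9533}{21}$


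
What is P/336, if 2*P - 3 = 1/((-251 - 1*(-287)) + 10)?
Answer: 139/30912 ≈ 0.0044966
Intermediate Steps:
P = 139/92 (P = 3/2 + 1/(2*((-251 - 1*(-287)) + 10)) = 3/2 + 1/(2*((-251 + 287) + 10)) = 3/2 + 1/(2*(36 + 10)) = 3/2 + (½)/46 = 3/2 + (½)*(1/46) = 3/2 + 1/92 = 139/92 ≈ 1.5109)
P/336 = (139/92)/336 = (139/92)*(1/336) = 139/30912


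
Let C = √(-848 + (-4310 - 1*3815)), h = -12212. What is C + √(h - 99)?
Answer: I*(√12311 + 3*√997) ≈ 205.68*I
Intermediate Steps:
C = 3*I*√997 (C = √(-848 + (-4310 - 3815)) = √(-848 - 8125) = √(-8973) = 3*I*√997 ≈ 94.726*I)
C + √(h - 99) = 3*I*√997 + √(-12212 - 99) = 3*I*√997 + √(-12311) = 3*I*√997 + I*√12311 = I*√12311 + 3*I*√997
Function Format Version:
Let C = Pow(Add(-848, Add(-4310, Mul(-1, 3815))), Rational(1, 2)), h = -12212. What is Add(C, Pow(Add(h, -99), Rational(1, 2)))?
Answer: Mul(I, Add(Pow(12311, Rational(1, 2)), Mul(3, Pow(997, Rational(1, 2))))) ≈ Mul(205.68, I)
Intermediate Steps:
C = Mul(3, I, Pow(997, Rational(1, 2))) (C = Pow(Add(-848, Add(-4310, -3815)), Rational(1, 2)) = Pow(Add(-848, -8125), Rational(1, 2)) = Pow(-8973, Rational(1, 2)) = Mul(3, I, Pow(997, Rational(1, 2))) ≈ Mul(94.726, I))
Add(C, Pow(Add(h, -99), Rational(1, 2))) = Add(Mul(3, I, Pow(997, Rational(1, 2))), Pow(Add(-12212, -99), Rational(1, 2))) = Add(Mul(3, I, Pow(997, Rational(1, 2))), Pow(-12311, Rational(1, 2))) = Add(Mul(3, I, Pow(997, Rational(1, 2))), Mul(I, Pow(12311, Rational(1, 2)))) = Add(Mul(I, Pow(12311, Rational(1, 2))), Mul(3, I, Pow(997, Rational(1, 2))))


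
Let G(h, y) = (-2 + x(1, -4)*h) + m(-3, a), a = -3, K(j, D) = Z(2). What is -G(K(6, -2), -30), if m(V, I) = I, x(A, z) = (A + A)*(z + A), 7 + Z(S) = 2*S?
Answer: -13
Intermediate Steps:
Z(S) = -7 + 2*S
K(j, D) = -3 (K(j, D) = -7 + 2*2 = -7 + 4 = -3)
x(A, z) = 2*A*(A + z) (x(A, z) = (2*A)*(A + z) = 2*A*(A + z))
G(h, y) = -5 - 6*h (G(h, y) = (-2 + (2*1*(1 - 4))*h) - 3 = (-2 + (2*1*(-3))*h) - 3 = (-2 - 6*h) - 3 = -5 - 6*h)
-G(K(6, -2), -30) = -(-5 - 6*(-3)) = -(-5 + 18) = -1*13 = -13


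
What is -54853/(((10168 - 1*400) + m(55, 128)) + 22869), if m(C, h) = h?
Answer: -54853/32765 ≈ -1.6741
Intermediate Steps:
-54853/(((10168 - 1*400) + m(55, 128)) + 22869) = -54853/(((10168 - 1*400) + 128) + 22869) = -54853/(((10168 - 400) + 128) + 22869) = -54853/((9768 + 128) + 22869) = -54853/(9896 + 22869) = -54853/32765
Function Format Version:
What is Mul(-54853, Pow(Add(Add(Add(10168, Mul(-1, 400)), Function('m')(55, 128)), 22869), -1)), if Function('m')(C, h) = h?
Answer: Rational(-54853, 32765) ≈ -1.6741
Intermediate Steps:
Mul(-54853, Pow(Add(Add(Add(10168, Mul(-1, 400)), Function('m')(55, 128)), 22869), -1)) = Mul(-54853, Pow(Add(Add(Add(10168, Mul(-1, 400)), 128), 22869), -1)) = Mul(-54853, Pow(Add(Add(Add(10168, -400), 128), 22869), -1)) = Mul(-54853, Pow(Add(Add(9768, 128), 22869), -1)) = Mul(-54853, Pow(Add(9896, 22869), -1)) = Mul(-54853, Pow(32765, -1)) = Mul(-54853, Rational(1, 32765)) = Rational(-54853, 32765)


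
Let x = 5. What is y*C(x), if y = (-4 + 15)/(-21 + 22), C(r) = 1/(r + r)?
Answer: 11/10 ≈ 1.1000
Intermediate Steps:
C(r) = 1/(2*r)
y = 11 (y = 11/1 = 11*1 = 11)
y*C(x) = 11*((½)/5) = 11*((½)*(⅕)) = 11*(⅒) = 11/10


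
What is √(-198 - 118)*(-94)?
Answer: -188*I*√79 ≈ -1671.0*I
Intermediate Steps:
√(-198 - 118)*(-94) = √(-316)*(-94) = (2*I*√79)*(-94) = -188*I*√79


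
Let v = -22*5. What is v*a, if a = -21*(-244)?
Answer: -563640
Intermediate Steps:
a = 5124
v = -110
v*a = -110*5124 = -563640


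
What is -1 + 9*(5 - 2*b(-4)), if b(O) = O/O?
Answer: 26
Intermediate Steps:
b(O) = 1
-1 + 9*(5 - 2*b(-4)) = -1 + 9*(5 - 2*1) = -1 + 9*(5 - 2) = -1 + 9*3 = -1 + 27 = 26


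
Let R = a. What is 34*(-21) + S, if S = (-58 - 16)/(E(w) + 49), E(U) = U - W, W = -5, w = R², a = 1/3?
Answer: -348384/487 ≈ -715.37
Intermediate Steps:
a = ⅓ (a = 1*(⅓) = ⅓ ≈ 0.33333)
R = ⅓ ≈ 0.33333
w = ⅑ (w = (⅓)² = ⅑ ≈ 0.11111)
E(U) = 5 + U (E(U) = U - 1*(-5) = U + 5 = 5 + U)
S = -666/487 (S = (-58 - 16)/((5 + ⅑) + 49) = -74/(46/9 + 49) = -74/487/9 = -74*9/487 = -666/487 ≈ -1.3676)
34*(-21) + S = 34*(-21) - 666/487 = -714 - 666/487 = -348384/487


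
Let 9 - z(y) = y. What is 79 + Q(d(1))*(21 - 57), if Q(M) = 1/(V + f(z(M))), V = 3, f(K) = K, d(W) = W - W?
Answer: 76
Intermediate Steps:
z(y) = 9 - y
d(W) = 0
Q(M) = 1/(12 - M) (Q(M) = 1/(3 + (9 - M)) = 1/(12 - M))
79 + Q(d(1))*(21 - 57) = 79 + (-1/(-12 + 0))*(21 - 57) = 79 - 1/(-12)*(-36) = 79 - 1*(-1/12)*(-36) = 79 + (1/12)*(-36) = 79 - 3 = 76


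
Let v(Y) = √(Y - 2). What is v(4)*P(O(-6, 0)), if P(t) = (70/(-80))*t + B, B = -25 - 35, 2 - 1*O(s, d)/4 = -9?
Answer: -197*√2/2 ≈ -139.30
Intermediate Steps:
O(s, d) = 44 (O(s, d) = 8 - 4*(-9) = 8 + 36 = 44)
v(Y) = √(-2 + Y)
B = -60
P(t) = -60 - 7*t/8 (P(t) = (70/(-80))*t - 60 = (70*(-1/80))*t - 60 = -7*t/8 - 60 = -60 - 7*t/8)
v(4)*P(O(-6, 0)) = √(-2 + 4)*(-60 - 7/8*44) = √2*(-60 - 77/2) = √2*(-197/2) = -197*√2/2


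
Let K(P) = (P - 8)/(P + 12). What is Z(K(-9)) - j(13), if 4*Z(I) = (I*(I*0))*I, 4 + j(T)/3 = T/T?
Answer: 9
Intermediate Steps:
K(P) = (-8 + P)/(12 + P)
j(T) = -9 (j(T) = -12 + 3*(T/T) = -12 + 3*1 = -12 + 3 = -9)
Z(I) = 0 (Z(I) = ((I*(I*0))*I)/4 = ((I*0)*I)/4 = (0*I)/4 = (¼)*0 = 0)
Z(K(-9)) - j(13) = 0 - 1*(-9) = 0 + 9 = 9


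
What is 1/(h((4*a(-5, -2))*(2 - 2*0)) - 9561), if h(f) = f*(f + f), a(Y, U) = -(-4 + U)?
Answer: -1/4953 ≈ -0.00020190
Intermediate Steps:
a(Y, U) = 4 - U
h(f) = 2*f**2 (h(f) = f*(2*f) = 2*f**2)
1/(h((4*a(-5, -2))*(2 - 2*0)) - 9561) = 1/(2*((4*(4 - 1*(-2)))*(2 - 2*0))**2 - 9561) = 1/(2*((4*(4 + 2))*(2 + 0))**2 - 9561) = 1/(2*((4*6)*2)**2 - 9561) = 1/(2*(24*2)**2 - 9561) = 1/(2*48**2 - 9561) = 1/(2*2304 - 9561) = 1/(4608 - 9561) = 1/(-4953) = -1/4953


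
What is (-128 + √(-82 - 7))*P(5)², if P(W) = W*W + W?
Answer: -115200 + 900*I*√89 ≈ -1.152e+5 + 8490.6*I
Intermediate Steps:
P(W) = W + W² (P(W) = W² + W = W + W²)
(-128 + √(-82 - 7))*P(5)² = (-128 + √(-82 - 7))*(5*(1 + 5))² = (-128 + √(-89))*(5*6)² = (-128 + I*√89)*30² = (-128 + I*√89)*900 = -115200 + 900*I*√89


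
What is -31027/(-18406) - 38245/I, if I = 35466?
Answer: 99116528/163196799 ≈ 0.60734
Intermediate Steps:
-31027/(-18406) - 38245/I = -31027/(-18406) - 38245/35466 = -31027*(-1/18406) - 38245*1/35466 = 31027/18406 - 38245/35466 = 99116528/163196799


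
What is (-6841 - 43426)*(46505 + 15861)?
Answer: -3134951722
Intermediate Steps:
(-6841 - 43426)*(46505 + 15861) = -50267*62366 = -3134951722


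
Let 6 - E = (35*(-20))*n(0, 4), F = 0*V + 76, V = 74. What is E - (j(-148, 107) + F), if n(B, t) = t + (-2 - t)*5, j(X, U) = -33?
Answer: -18237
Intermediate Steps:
F = 76 (F = 0*74 + 76 = 0 + 76 = 76)
n(B, t) = -10 - 4*t (n(B, t) = t + (-10 - 5*t) = -10 - 4*t)
E = -18194 (E = 6 - 35*(-20)*(-10 - 4*4) = 6 - (-700)*(-10 - 16) = 6 - (-700)*(-26) = 6 - 1*18200 = 6 - 18200 = -18194)
E - (j(-148, 107) + F) = -18194 - (-33 + 76) = -18194 - 1*43 = -18194 - 43 = -18237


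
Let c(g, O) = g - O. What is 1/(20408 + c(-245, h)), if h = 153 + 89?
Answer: 1/19921 ≈ 5.0198e-5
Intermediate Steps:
h = 242
1/(20408 + c(-245, h)) = 1/(20408 + (-245 - 1*242)) = 1/(20408 + (-245 - 242)) = 1/(20408 - 487) = 1/19921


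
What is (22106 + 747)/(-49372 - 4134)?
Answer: -22853/53506 ≈ -0.42711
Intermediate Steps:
(22106 + 747)/(-49372 - 4134) = 22853/(-53506) = 22853*(-1/53506) = -22853/53506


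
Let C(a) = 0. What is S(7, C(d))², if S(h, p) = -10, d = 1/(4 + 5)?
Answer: 100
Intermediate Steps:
d = ⅑ (d = 1/9 = ⅑ ≈ 0.11111)
S(7, C(d))² = (-10)² = 100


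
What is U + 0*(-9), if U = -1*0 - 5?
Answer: -5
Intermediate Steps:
U = -5 (U = 0 - 5 = -5)
U + 0*(-9) = -5 + 0*(-9) = -5 + 0 = -5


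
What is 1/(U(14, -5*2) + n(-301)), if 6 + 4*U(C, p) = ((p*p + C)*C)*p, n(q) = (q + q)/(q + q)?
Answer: -2/7981 ≈ -0.00025060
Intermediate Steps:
n(q) = 1 (n(q) = (2*q)/((2*q)) = (2*q)*(1/(2*q)) = 1)
U(C, p) = -3/2 + C*p*(C + p²)/4 (U(C, p) = -3/2 + (((p*p + C)*C)*p)/4 = -3/2 + (((p² + C)*C)*p)/4 = -3/2 + (((C + p²)*C)*p)/4 = -3/2 + ((C*(C + p²))*p)/4 = -3/2 + (C*p*(C + p²))/4 = -3/2 + C*p*(C + p²)/4)
1/(U(14, -5*2) + n(-301)) = 1/((-3/2 + (¼)*14*(-5*2)³ + (¼)*(-5*2)*14²) + 1) = 1/((-3/2 + (¼)*14*(-10)³ + (¼)*(-10)*196) + 1) = 1/((-3/2 + (¼)*14*(-1000) - 490) + 1) = 1/((-3/2 - 3500 - 490) + 1) = 1/(-7983/2 + 1) = 1/(-7981/2) = -2/7981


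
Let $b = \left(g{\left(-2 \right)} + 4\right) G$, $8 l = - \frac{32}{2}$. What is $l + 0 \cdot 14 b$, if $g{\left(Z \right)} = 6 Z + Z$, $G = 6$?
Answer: $-2$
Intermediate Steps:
$g{\left(Z \right)} = 7 Z$
$l = -2$ ($l = \frac{\left(-32\right) \frac{1}{2}}{8} = \frac{1}{8} \left(-16\right) = -2$)
$b = -60$ ($b = \left(7 \left(-2\right) + 4\right) 6 = \left(-14 + 4\right) 6 = \left(-10\right) 6 = -60$)
$l + 0 \cdot 14 b = -2 + 0 \cdot 14 \left(-60\right) = -2 + 0 \left(-60\right) = -2 + 0 = -2$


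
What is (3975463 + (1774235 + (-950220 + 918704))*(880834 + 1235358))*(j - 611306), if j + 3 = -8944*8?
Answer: -2518344920826582971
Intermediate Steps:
j = -71555 (j = -3 - 8944*8 = -3 - 71552 = -71555)
(3975463 + (1774235 + (-950220 + 918704))*(880834 + 1235358))*(j - 611306) = (3975463 + (1774235 + (-950220 + 918704))*(880834 + 1235358))*(-71555 - 611306) = (3975463 + (1774235 - 31516)*2116192)*(-682861) = (3975463 + 1742719*2116192)*(-682861) = (3975463 + 3687928006048)*(-682861) = 3687931981511*(-682861) = -2518344920826582971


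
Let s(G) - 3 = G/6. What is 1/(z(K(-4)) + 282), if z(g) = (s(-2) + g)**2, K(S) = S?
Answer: 9/2554 ≈ 0.0035239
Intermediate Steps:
s(G) = 3 + G/6
z(g) = (8/3 + g)**2 (z(g) = ((3 + (1/6)*(-2)) + g)**2 = ((3 - 1/3) + g)**2 = (8/3 + g)**2)
1/(z(K(-4)) + 282) = 1/((8 + 3*(-4))**2/9 + 282) = 1/((8 - 12)**2/9 + 282) = 1/((1/9)*(-4)**2 + 282) = 1/((1/9)*16 + 282) = 1/(16/9 + 282) = 1/(2554/9) = 9/2554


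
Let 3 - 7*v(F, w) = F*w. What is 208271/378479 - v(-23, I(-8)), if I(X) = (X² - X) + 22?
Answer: -817949138/2649353 ≈ -308.74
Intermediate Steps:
I(X) = 22 + X² - X
v(F, w) = 3/7 - F*w/7
208271/378479 - v(-23, I(-8)) = 208271/378479 - (3/7 - ⅐*(-23)*(22 + (-8)² - 1*(-8))) = 208271*(1/378479) - (3/7 - ⅐*(-23)*(22 + 64 + 8)) = 208271/378479 - (3/7 - ⅐*(-23)*94) = 208271/378479 - (3/7 + 2162/7) = 208271/378479 - 1*2165/7 = 208271/378479 - 2165/7 = -817949138/2649353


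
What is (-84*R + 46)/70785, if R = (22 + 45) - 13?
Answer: -898/14157 ≈ -0.063432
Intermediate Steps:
R = 54 (R = 67 - 13 = 54)
(-84*R + 46)/70785 = (-84*54 + 46)/70785 = (-4536 + 46)*(1/70785) = -4490*1/70785 = -898/14157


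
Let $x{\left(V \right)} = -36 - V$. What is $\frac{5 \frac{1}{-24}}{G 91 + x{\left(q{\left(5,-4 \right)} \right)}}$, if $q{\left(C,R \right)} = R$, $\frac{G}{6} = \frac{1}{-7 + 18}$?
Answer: $- \frac{55}{4656} \approx -0.011813$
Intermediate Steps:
$G = \frac{6}{11}$ ($G = \frac{6}{-7 + 18} = \frac{6}{11} \approx 0.54545$)
$\frac{5 \frac{1}{-24}}{G 91 + x{\left(q{\left(5,-4 \right)} \right)}} = \frac{5 \frac{1}{-24}}{\frac{6}{11} \cdot 91 - 32} = \frac{5 \left(- \frac{1}{24}\right)}{\frac{546}{11} + \left(-36 + 4\right)} = \frac{1}{\frac{546}{11} - 32} \left(- \frac{5}{24}\right) = \frac{1}{\frac{194}{11}} \left(- \frac{5}{24}\right) = \frac{11}{194} \left(- \frac{5}{24}\right) = - \frac{55}{4656}$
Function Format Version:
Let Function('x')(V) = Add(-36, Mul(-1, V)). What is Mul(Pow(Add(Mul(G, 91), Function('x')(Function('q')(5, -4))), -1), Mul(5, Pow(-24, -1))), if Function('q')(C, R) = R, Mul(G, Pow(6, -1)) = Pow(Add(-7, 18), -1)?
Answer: Rational(-55, 4656) ≈ -0.011813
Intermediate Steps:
G = Rational(6, 11) (G = Mul(6, Pow(Add(-7, 18), -1)) = Mul(6, Pow(11, -1)) = Mul(6, Rational(1, 11)) = Rational(6, 11) ≈ 0.54545)
Mul(Pow(Add(Mul(G, 91), Function('x')(Function('q')(5, -4))), -1), Mul(5, Pow(-24, -1))) = Mul(Pow(Add(Mul(Rational(6, 11), 91), Add(-36, Mul(-1, -4))), -1), Mul(5, Pow(-24, -1))) = Mul(Pow(Add(Rational(546, 11), Add(-36, 4)), -1), Mul(5, Rational(-1, 24))) = Mul(Pow(Add(Rational(546, 11), -32), -1), Rational(-5, 24)) = Mul(Pow(Rational(194, 11), -1), Rational(-5, 24)) = Mul(Rational(11, 194), Rational(-5, 24)) = Rational(-55, 4656)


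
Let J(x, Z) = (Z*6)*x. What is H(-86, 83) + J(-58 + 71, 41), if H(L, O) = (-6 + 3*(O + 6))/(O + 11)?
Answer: 300873/94 ≈ 3200.8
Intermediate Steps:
H(L, O) = (12 + 3*O)/(11 + O) (H(L, O) = (-6 + 3*(6 + O))/(11 + O) = (-6 + (18 + 3*O))/(11 + O) = (12 + 3*O)/(11 + O))
J(x, Z) = 6*Z*x (J(x, Z) = (6*Z)*x = 6*Z*x)
H(-86, 83) + J(-58 + 71, 41) = 3*(4 + 83)/(11 + 83) + 6*41*(-58 + 71) = 3*87/94 + 6*41*13 = 3*(1/94)*87 + 3198 = 261/94 + 3198 = 300873/94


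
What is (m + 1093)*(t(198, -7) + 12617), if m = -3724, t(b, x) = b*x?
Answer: -29548761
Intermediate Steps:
(m + 1093)*(t(198, -7) + 12617) = (-3724 + 1093)*(198*(-7) + 12617) = -2631*(-1386 + 12617) = -2631*11231 = -29548761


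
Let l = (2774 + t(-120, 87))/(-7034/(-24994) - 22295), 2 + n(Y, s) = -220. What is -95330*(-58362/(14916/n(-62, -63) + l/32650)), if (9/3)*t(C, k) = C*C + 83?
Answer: -1123579181717626773596400/13568860958208749 ≈ -8.2806e+7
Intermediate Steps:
t(C, k) = 83/3 + C²/3 (t(C, k) = (C*C + 83)/3 = (C² + 83)/3 = (83 + C²)/3 = 83/3 + C²/3)
n(Y, s) = -222 (n(Y, s) = -2 - 220 = -222)
l = -284994085/835851294 (l = (2774 + (83/3 + (⅓)*(-120)²))/(-7034/(-24994) - 22295) = (2774 + (83/3 + (⅓)*14400))/(-7034*(-1/24994) - 22295) = (2774 + (83/3 + 4800))/(3517/12497 - 22295) = (2774 + 14483/3)/(-278617098/12497) = (22805/3)*(-12497/278617098) = -284994085/835851294 ≈ -0.34096)
-95330*(-58362/(14916/n(-62, -63) + l/32650)) = -95330*(-58362/(14916/(-222) - 284994085/835851294/32650)) = -95330*(-58362/(14916*(-1/222) - 284994085/835851294*1/32650)) = -95330*(-58362/(-2486/37 - 56998817/5458108949820)) = -95330/((-13568860958208749/201950031143340*(-1/58362))) = -95330/13568860958208749/11786207717587609080 = -95330*11786207717587609080/13568860958208749 = -1123579181717626773596400/13568860958208749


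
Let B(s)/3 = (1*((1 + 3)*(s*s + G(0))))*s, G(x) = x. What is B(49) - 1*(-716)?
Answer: 1412504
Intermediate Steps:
B(s) = 12*s³ (B(s) = 3*((1*((1 + 3)*(s*s + 0)))*s) = 3*((1*(4*(s² + 0)))*s) = 3*((1*(4*s²))*s) = 3*((4*s²)*s) = 3*(4*s³) = 12*s³)
B(49) - 1*(-716) = 12*49³ - 1*(-716) = 12*117649 + 716 = 1411788 + 716 = 1412504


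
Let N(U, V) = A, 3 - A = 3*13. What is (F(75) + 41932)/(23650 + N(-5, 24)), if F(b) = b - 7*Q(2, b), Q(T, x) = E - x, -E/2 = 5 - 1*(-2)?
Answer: 21315/11807 ≈ 1.8053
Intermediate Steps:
E = -14 (E = -2*(5 - 1*(-2)) = -2*(5 + 2) = -2*7 = -14)
A = -36 (A = 3 - 3*13 = 3 - 1*39 = 3 - 39 = -36)
Q(T, x) = -14 - x
N(U, V) = -36
F(b) = 98 + 8*b (F(b) = b - 7*(-14 - b) = b + (98 + 7*b) = 98 + 8*b)
(F(75) + 41932)/(23650 + N(-5, 24)) = ((98 + 8*75) + 41932)/(23650 - 36) = ((98 + 600) + 41932)/23614 = (698 + 41932)*(1/23614) = 42630*(1/23614) = 21315/11807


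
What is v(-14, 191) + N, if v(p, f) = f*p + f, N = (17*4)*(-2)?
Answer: -2619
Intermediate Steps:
N = -136 (N = 68*(-2) = -136)
v(p, f) = f + f*p
v(-14, 191) + N = 191*(1 - 14) - 136 = 191*(-13) - 136 = -2483 - 136 = -2619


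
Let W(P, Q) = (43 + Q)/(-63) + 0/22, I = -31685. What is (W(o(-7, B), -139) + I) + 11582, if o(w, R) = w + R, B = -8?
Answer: -422131/21 ≈ -20101.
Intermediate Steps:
o(w, R) = R + w
W(P, Q) = -43/63 - Q/63 (W(P, Q) = (43 + Q)*(-1/63) + 0*(1/22) = (-43/63 - Q/63) + 0 = -43/63 - Q/63)
(W(o(-7, B), -139) + I) + 11582 = ((-43/63 - 1/63*(-139)) - 31685) + 11582 = ((-43/63 + 139/63) - 31685) + 11582 = (32/21 - 31685) + 11582 = -665353/21 + 11582 = -422131/21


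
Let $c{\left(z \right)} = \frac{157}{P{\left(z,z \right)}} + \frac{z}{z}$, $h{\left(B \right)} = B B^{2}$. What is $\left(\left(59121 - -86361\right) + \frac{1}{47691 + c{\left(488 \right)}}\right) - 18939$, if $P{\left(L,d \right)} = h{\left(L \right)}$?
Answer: $\frac{701363446370007155}{5542491060381} \approx 1.2654 \cdot 10^{5}$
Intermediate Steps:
$h{\left(B \right)} = B^{3}$
$P{\left(L,d \right)} = L^{3}$
$c{\left(z \right)} = 1 + \frac{157}{z^{3}}$ ($c{\left(z \right)} = \frac{157}{z^{3}} + \frac{z}{z} = \frac{157}{z^{3}} + 1 = 1 + \frac{157}{z^{3}}$)
$\left(\left(59121 - -86361\right) + \frac{1}{47691 + c{\left(488 \right)}}\right) - 18939 = \left(\left(59121 - -86361\right) + \frac{1}{47691 + \left(1 + \frac{157}{116214272}\right)}\right) - 18939 = \left(\left(59121 + 86361\right) + \frac{1}{47691 + \left(1 + 157 \cdot \frac{1}{116214272}\right)}\right) - 18939 = \left(145482 + \frac{1}{47691 + \left(1 + \frac{157}{116214272}\right)}\right) - 18939 = \left(145482 + \frac{1}{47691 + \frac{116214429}{116214272}}\right) - 18939 = \left(145482 + \frac{1}{\frac{5542491060381}{116214272}}\right) - 18939 = \left(145482 + \frac{116214272}{5542491060381}\right) - 18939 = \frac{806332684562562914}{5542491060381} - 18939 = \frac{701363446370007155}{5542491060381}$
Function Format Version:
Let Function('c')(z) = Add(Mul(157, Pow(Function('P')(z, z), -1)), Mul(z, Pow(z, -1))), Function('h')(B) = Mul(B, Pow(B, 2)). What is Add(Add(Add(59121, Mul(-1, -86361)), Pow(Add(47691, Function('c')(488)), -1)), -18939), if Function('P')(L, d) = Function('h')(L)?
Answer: Rational(701363446370007155, 5542491060381) ≈ 1.2654e+5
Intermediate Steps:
Function('h')(B) = Pow(B, 3)
Function('P')(L, d) = Pow(L, 3)
Function('c')(z) = Add(1, Mul(157, Pow(z, -3))) (Function('c')(z) = Add(Mul(157, Pow(Pow(z, 3), -1)), Mul(z, Pow(z, -1))) = Add(Mul(157, Pow(z, -3)), 1) = Add(1, Mul(157, Pow(z, -3))))
Add(Add(Add(59121, Mul(-1, -86361)), Pow(Add(47691, Function('c')(488)), -1)), -18939) = Add(Add(Add(59121, Mul(-1, -86361)), Pow(Add(47691, Add(1, Mul(157, Pow(488, -3)))), -1)), -18939) = Add(Add(Add(59121, 86361), Pow(Add(47691, Add(1, Mul(157, Rational(1, 116214272)))), -1)), -18939) = Add(Add(145482, Pow(Add(47691, Add(1, Rational(157, 116214272))), -1)), -18939) = Add(Add(145482, Pow(Add(47691, Rational(116214429, 116214272)), -1)), -18939) = Add(Add(145482, Pow(Rational(5542491060381, 116214272), -1)), -18939) = Add(Add(145482, Rational(116214272, 5542491060381)), -18939) = Add(Rational(806332684562562914, 5542491060381), -18939) = Rational(701363446370007155, 5542491060381)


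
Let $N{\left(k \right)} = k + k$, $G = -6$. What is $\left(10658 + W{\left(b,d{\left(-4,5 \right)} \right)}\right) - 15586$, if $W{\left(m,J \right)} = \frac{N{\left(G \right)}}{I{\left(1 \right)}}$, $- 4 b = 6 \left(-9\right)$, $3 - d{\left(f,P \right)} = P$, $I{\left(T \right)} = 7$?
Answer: $- \frac{34508}{7} \approx -4929.7$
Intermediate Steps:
$d{\left(f,P \right)} = 3 - P$
$N{\left(k \right)} = 2 k$
$b = \frac{27}{2}$ ($b = - \frac{6 \left(-9\right)}{4} = \left(- \frac{1}{4}\right) \left(-54\right) = \frac{27}{2} \approx 13.5$)
$W{\left(m,J \right)} = - \frac{12}{7}$ ($W{\left(m,J \right)} = \frac{2 \left(-6\right)}{7} = \left(-12\right) \frac{1}{7} = - \frac{12}{7}$)
$\left(10658 + W{\left(b,d{\left(-4,5 \right)} \right)}\right) - 15586 = \left(10658 - \frac{12}{7}\right) - 15586 = \frac{74594}{7} - 15586 = - \frac{34508}{7}$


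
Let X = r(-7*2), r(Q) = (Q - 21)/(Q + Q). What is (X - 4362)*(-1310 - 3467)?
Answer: 83325211/4 ≈ 2.0831e+7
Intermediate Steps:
r(Q) = (-21 + Q)/(2*Q) (r(Q) = (-21 + Q)/((2*Q)) = (-21 + Q)*(1/(2*Q)) = (-21 + Q)/(2*Q))
X = 5/4 (X = (-21 - 7*2)/(2*((-7*2))) = (½)*(-21 - 14)/(-14) = (½)*(-1/14)*(-35) = 5/4 ≈ 1.2500)
(X - 4362)*(-1310 - 3467) = (5/4 - 4362)*(-1310 - 3467) = -17443/4*(-4777) = 83325211/4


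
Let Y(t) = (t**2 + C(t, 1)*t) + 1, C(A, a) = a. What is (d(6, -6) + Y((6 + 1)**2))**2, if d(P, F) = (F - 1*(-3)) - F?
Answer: 6022116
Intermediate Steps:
d(P, F) = 3 (d(P, F) = (F + 3) - F = (3 + F) - F = 3)
Y(t) = 1 + t + t**2 (Y(t) = (t**2 + 1*t) + 1 = (t**2 + t) + 1 = (t + t**2) + 1 = 1 + t + t**2)
(d(6, -6) + Y((6 + 1)**2))**2 = (3 + (1 + (6 + 1)**2 + ((6 + 1)**2)**2))**2 = (3 + (1 + 7**2 + (7**2)**2))**2 = (3 + (1 + 49 + 49**2))**2 = (3 + (1 + 49 + 2401))**2 = (3 + 2451)**2 = 2454**2 = 6022116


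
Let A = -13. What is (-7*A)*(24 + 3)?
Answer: 2457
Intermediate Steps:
(-7*A)*(24 + 3) = (-7*(-13))*(24 + 3) = 91*27 = 2457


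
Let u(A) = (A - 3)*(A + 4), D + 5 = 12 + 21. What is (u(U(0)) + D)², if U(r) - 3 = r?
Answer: 784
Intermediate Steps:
U(r) = 3 + r
D = 28 (D = -5 + (12 + 21) = -5 + 33 = 28)
u(A) = (-3 + A)*(4 + A)
(u(U(0)) + D)² = ((-12 + (3 + 0) + (3 + 0)²) + 28)² = ((-12 + 3 + 3²) + 28)² = ((-12 + 3 + 9) + 28)² = (0 + 28)² = 28² = 784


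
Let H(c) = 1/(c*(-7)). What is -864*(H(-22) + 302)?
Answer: -20091888/77 ≈ -2.6093e+5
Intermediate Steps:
H(c) = -1/(7*c) (H(c) = 1/(-7*c) = -1/(7*c))
-864*(H(-22) + 302) = -864*(-⅐/(-22) + 302) = -864*(-⅐*(-1/22) + 302) = -864*(1/154 + 302) = -864*46509/154 = -20091888/77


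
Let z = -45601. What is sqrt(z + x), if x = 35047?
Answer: I*sqrt(10554) ≈ 102.73*I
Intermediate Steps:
sqrt(z + x) = sqrt(-45601 + 35047) = sqrt(-10554) = I*sqrt(10554)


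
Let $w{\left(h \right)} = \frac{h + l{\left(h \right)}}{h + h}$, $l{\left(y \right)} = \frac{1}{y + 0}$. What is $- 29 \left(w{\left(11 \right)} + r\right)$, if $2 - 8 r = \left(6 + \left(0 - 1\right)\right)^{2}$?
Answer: $\frac{66555}{968} \approx 68.755$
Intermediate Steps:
$l{\left(y \right)} = \frac{1}{y}$
$w{\left(h \right)} = \frac{h + \frac{1}{h}}{2 h}$ ($w{\left(h \right)} = \frac{h + \frac{1}{h}}{h + h} = \frac{h + \frac{1}{h}}{2 h}$)
$r = - \frac{23}{8}$ ($r = \frac{1}{4} - \frac{\left(6 + \left(0 - 1\right)\right)^{2}}{8} = \frac{1}{4} - \frac{\left(6 - 1\right)^{2}}{8} = \frac{1}{4} - \frac{5^{2}}{8} = \frac{1}{4} - \frac{25}{8} = - \frac{23}{8} \approx -2.875$)
$- 29 \left(w{\left(11 \right)} + r\right) = - 29 \left(\frac{1 + 11^{2}}{2 \cdot 121} - \frac{23}{8}\right) = - 29 \left(\frac{1}{2} \cdot \frac{1}{121} \left(1 + 121\right) - \frac{23}{8}\right) = - 29 \left(\frac{1}{2} \cdot \frac{1}{121} \cdot 122 - \frac{23}{8}\right) = - 29 \left(\frac{61}{121} - \frac{23}{8}\right) = \left(-29\right) \left(- \frac{2295}{968}\right) = \frac{66555}{968}$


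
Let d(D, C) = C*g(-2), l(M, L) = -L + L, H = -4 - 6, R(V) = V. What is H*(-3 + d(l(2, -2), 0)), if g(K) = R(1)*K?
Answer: 30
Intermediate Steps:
H = -10
g(K) = K (g(K) = 1*K = K)
l(M, L) = 0
d(D, C) = -2*C (d(D, C) = C*(-2) = -2*C)
H*(-3 + d(l(2, -2), 0)) = -10*(-3 - 2*0) = -10*(-3 + 0) = -10*(-3) = 30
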